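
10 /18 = 5 /9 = 0.56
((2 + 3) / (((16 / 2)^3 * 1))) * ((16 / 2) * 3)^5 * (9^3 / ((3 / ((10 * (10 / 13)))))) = 145351384.62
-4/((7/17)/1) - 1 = -75/7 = -10.71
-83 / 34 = -2.44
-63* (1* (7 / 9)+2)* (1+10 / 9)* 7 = -23275 / 9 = -2586.11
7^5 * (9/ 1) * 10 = 1512630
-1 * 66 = -66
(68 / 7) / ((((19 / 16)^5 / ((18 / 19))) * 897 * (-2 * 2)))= -106954752 / 98467028933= -0.00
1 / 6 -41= -40.83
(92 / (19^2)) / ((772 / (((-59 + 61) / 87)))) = 46 / 6061551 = 0.00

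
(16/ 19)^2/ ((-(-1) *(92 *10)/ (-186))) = -0.14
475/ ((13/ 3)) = 1425/ 13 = 109.62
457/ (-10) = -457/ 10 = -45.70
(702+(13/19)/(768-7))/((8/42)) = 213154851/57836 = 3685.50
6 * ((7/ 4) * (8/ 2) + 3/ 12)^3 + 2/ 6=219533/ 96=2286.80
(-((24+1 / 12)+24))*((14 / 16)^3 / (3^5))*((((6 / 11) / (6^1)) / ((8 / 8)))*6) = -0.07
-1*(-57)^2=-3249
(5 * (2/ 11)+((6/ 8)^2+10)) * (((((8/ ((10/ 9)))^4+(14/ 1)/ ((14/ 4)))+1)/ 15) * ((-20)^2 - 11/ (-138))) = 62525612385223/ 75900000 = 823789.36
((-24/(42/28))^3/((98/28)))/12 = -2048/21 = -97.52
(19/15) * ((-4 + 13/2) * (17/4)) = 323/24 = 13.46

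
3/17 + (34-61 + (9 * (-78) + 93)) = -10809/17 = -635.82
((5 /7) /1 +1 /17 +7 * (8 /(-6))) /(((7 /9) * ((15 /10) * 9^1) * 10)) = -3056 /37485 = -0.08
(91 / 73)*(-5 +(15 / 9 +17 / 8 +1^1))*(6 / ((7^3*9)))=-65 / 128772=-0.00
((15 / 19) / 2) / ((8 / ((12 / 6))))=15 / 152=0.10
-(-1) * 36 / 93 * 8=96 / 31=3.10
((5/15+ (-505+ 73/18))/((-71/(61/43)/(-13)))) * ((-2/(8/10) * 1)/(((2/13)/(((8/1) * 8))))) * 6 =7431551920/9159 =811393.37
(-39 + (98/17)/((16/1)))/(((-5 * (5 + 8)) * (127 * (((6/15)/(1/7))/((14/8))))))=5255/1796288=0.00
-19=-19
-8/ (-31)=8/ 31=0.26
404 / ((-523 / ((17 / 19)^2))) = -116756 / 188803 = -0.62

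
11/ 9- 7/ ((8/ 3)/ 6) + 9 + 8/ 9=-167/ 36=-4.64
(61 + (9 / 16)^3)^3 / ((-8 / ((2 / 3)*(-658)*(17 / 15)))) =17601108771109287725 / 1236950581248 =14229435.71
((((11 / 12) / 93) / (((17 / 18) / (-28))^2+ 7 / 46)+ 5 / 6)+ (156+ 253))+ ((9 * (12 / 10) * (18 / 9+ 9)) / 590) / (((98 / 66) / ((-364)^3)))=-1607045648671818823 / 245736118050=-6539720.99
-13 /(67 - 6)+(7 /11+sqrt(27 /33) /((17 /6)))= 18* sqrt(11) /187+284 /671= 0.74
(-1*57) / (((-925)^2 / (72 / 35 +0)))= -4104 / 29946875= -0.00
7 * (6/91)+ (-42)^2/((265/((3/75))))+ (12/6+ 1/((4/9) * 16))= 15810773/5512000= 2.87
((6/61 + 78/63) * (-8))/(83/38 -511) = 520448/24768135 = 0.02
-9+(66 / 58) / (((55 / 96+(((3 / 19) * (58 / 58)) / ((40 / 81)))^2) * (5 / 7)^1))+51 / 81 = -6.01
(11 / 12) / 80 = 11 / 960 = 0.01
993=993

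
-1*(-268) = 268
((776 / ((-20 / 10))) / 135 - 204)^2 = 779973184 / 18225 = 42796.88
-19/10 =-1.90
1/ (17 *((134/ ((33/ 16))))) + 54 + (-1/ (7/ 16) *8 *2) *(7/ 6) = 1239331/ 109344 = 11.33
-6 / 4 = -1.50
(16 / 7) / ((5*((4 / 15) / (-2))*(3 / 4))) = -32 / 7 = -4.57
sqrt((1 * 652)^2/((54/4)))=652 * sqrt(6)/9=177.45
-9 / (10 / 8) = -36 / 5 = -7.20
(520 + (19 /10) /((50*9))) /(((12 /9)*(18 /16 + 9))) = 2340019 /60750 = 38.52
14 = 14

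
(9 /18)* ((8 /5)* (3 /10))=6 /25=0.24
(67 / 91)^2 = 0.54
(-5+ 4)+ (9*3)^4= 531440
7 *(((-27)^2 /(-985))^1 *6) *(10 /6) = -10206 /197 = -51.81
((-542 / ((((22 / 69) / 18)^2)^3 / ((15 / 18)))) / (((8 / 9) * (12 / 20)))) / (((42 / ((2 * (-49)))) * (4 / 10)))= 159929874568348.96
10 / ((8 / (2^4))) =20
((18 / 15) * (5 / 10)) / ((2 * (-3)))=-1 / 10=-0.10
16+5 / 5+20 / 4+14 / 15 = 344 / 15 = 22.93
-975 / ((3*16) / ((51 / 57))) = -5525 / 304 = -18.17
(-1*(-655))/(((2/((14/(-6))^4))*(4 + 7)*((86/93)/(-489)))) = -7946625715/17028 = -466679.92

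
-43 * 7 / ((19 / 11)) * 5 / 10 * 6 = -9933 / 19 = -522.79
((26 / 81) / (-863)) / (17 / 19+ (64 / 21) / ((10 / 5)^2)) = -3458 / 15401961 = -0.00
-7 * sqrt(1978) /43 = -7.24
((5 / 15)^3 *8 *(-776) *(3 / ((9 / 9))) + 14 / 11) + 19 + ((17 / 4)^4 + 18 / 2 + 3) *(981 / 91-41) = -966116401 / 88704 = -10891.46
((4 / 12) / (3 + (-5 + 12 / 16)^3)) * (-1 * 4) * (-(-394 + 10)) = 32768 / 4721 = 6.94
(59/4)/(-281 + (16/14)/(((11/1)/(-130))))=-4543/90708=-0.05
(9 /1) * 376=3384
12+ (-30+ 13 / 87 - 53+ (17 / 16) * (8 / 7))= -84817 / 1218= -69.64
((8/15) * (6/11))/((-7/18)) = -288/385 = -0.75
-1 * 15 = -15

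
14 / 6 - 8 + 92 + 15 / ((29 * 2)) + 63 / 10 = 40408 / 435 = 92.89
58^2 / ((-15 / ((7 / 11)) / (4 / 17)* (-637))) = 13456 / 255255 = 0.05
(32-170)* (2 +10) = -1656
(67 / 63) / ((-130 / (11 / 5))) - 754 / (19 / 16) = -494034803 / 778050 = -634.97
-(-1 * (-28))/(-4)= 7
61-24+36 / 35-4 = 1191 / 35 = 34.03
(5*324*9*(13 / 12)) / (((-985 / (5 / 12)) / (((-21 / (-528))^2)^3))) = -619421985 / 23420826904690688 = -0.00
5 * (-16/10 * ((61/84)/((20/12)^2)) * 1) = -366/175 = -2.09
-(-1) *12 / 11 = 12 / 11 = 1.09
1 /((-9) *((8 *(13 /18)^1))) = -1 /52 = -0.02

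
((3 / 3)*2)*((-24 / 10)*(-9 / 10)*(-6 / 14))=-324 / 175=-1.85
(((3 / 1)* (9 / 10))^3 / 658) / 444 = 6561 / 97384000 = 0.00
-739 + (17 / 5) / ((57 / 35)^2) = -2396846 / 3249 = -737.72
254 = 254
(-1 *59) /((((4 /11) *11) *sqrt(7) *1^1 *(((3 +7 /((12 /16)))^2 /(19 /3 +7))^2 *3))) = -70800 *sqrt(7) /13119127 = -0.01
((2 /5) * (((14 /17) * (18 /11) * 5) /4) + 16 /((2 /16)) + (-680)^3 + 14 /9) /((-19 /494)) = 13758909757424 /1683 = 8175228614.04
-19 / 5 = -3.80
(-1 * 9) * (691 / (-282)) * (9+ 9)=18657 / 47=396.96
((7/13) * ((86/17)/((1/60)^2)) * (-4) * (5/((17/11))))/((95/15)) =-20037.71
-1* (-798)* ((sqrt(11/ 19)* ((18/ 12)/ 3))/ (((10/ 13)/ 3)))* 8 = 3276* sqrt(209)/ 5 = 9472.12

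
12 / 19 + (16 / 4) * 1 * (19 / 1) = 1456 / 19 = 76.63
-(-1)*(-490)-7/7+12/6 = -489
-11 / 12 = -0.92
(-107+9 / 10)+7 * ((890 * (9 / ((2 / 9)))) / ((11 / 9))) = 22696679 / 110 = 206333.45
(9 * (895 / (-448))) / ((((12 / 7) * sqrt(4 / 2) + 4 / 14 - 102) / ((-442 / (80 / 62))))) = -982289529 / 16212992 - 33110883 * sqrt(2) / 32425984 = -62.03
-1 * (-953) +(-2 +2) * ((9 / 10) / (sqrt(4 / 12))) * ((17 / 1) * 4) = 953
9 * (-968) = -8712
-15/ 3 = -5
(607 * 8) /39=124.51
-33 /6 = -11 /2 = -5.50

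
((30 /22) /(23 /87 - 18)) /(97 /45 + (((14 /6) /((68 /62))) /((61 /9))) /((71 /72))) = -4323745575 /139118159147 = -0.03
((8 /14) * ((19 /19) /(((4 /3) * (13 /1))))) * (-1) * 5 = -0.16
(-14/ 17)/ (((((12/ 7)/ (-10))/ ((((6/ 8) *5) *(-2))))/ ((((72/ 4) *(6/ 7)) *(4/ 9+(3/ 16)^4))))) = -138008325/ 557056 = -247.75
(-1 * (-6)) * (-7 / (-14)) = 3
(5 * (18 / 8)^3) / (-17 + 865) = 3645 / 54272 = 0.07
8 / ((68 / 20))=40 / 17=2.35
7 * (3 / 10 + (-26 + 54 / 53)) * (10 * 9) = -824103 / 53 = -15549.11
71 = 71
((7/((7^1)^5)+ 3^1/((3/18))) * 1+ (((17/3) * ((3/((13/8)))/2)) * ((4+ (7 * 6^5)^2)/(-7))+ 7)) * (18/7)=-1243896132152412/218491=-5693122976.01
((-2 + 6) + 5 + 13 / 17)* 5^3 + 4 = 20818 / 17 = 1224.59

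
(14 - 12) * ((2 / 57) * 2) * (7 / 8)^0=8 / 57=0.14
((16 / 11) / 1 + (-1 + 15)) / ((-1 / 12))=-2040 / 11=-185.45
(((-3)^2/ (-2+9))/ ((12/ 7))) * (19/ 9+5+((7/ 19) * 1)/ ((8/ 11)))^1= 10421/ 1824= 5.71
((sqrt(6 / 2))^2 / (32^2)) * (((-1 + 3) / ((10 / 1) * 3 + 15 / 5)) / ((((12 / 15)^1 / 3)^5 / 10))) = 3796875 / 2883584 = 1.32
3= 3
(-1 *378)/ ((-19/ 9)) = 3402/ 19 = 179.05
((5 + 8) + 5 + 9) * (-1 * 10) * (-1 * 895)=241650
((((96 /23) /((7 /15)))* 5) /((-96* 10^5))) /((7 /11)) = -0.00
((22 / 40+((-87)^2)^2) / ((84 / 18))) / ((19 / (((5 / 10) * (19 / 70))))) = 491055099 / 5600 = 87688.41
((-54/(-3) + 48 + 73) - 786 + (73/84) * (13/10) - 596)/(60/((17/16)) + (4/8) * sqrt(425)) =-567485024/24945025 + 301476419 * sqrt(17)/299340300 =-18.60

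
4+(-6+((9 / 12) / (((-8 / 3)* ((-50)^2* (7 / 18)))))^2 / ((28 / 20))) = -219519993439 / 109760000000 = -2.00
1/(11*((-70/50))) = -0.06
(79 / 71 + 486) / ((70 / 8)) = 27668 / 497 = 55.67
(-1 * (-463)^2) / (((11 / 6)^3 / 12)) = -555644448 / 1331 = -417463.90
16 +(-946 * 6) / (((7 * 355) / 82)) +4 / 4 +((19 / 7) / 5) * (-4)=-428583 / 2485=-172.47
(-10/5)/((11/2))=-4/11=-0.36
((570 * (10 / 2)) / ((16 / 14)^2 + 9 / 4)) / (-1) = -558600 / 697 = -801.43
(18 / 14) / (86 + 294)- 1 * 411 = -1093251 / 2660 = -411.00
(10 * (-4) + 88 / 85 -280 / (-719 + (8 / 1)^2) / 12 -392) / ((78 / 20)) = -110.49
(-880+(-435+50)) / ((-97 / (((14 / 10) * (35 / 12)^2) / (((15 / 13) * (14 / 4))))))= 805805 / 20952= 38.46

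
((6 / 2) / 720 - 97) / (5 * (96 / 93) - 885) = 0.11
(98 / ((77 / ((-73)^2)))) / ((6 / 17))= 634151 / 33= 19216.70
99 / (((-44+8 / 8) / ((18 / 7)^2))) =-32076 / 2107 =-15.22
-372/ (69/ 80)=-9920/ 23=-431.30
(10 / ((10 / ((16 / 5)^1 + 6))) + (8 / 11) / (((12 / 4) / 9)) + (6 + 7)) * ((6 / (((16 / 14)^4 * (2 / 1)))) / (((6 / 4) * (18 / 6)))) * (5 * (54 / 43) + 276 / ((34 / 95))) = 119130417 / 16082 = 7407.69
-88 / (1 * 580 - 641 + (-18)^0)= 22 / 15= 1.47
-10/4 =-5/2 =-2.50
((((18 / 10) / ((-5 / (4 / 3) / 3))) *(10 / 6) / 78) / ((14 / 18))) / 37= -0.00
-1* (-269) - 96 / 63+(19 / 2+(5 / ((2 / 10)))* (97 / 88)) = 562777 / 1848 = 304.53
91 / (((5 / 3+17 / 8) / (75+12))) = 2088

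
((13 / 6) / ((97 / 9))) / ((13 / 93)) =279 / 194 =1.44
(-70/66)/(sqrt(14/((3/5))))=-sqrt(210)/66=-0.22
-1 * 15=-15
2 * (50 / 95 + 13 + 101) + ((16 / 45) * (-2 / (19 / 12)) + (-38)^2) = 476692 / 285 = 1672.60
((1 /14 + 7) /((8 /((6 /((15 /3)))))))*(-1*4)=-297 /70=-4.24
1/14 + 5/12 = 41/84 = 0.49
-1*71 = -71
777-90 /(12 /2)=762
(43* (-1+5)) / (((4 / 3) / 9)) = 1161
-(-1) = 1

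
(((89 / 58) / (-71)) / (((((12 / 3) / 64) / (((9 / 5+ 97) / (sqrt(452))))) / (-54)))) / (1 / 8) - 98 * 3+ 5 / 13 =-3817 / 13+ 75973248 * sqrt(113) / 1163335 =400.60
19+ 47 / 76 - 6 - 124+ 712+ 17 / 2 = 46369 / 76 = 610.12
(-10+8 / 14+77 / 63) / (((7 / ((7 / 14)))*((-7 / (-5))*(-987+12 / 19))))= 49115 / 115706934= 0.00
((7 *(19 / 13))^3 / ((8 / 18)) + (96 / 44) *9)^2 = 55135393747551441 / 9344702224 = 5900176.64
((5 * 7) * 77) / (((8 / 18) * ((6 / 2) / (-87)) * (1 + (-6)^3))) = 140679 / 172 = 817.90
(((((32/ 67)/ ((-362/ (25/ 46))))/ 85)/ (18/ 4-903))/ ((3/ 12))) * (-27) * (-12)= 34560/ 2840252543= 0.00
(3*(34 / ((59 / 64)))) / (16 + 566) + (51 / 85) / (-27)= 43237 / 257535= 0.17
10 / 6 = 5 / 3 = 1.67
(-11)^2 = 121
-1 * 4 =-4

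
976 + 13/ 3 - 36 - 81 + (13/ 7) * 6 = 18364/ 21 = 874.48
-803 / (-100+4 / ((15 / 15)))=803 / 96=8.36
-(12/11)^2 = -1.19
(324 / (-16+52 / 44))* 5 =-17820 / 163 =-109.33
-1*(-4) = 4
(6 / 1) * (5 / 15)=2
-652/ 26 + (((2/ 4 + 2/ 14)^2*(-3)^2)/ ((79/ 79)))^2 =-5614883/ 499408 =-11.24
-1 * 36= -36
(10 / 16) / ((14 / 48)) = 15 / 7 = 2.14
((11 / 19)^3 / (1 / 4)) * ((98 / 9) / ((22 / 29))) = 11.14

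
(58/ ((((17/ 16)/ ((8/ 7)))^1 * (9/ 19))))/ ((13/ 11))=1551616/ 13923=111.44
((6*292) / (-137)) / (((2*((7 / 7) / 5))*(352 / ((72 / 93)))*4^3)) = -3285 / 2989888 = -0.00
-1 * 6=-6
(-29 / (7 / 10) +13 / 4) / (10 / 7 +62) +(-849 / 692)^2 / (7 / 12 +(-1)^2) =352219013 / 1009924176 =0.35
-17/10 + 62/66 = -251/330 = -0.76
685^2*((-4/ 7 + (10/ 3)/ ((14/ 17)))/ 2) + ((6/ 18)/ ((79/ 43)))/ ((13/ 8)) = 35178272291/ 43134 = 815557.85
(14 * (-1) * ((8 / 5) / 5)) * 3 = -336 / 25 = -13.44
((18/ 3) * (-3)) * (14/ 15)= -16.80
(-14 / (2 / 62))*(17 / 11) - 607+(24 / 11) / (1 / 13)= -13743 / 11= -1249.36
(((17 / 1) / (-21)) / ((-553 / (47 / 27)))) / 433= 799 / 135767583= 0.00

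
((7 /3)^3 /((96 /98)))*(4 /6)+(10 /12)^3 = 4483 /486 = 9.22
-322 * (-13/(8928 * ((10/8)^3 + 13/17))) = 0.17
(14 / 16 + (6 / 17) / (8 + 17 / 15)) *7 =119161 / 18632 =6.40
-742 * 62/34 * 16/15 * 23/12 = -2116184/765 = -2766.25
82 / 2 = 41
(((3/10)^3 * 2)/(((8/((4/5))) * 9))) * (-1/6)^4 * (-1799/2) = -0.00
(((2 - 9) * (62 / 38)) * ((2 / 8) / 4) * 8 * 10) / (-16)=1085 / 304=3.57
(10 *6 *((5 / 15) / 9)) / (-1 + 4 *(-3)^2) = 0.06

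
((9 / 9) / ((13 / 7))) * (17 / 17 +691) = 4844 / 13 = 372.62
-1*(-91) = 91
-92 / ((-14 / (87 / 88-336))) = -678063 / 308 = -2201.50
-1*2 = -2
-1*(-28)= 28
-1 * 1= -1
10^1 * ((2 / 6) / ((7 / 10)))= 100 / 21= 4.76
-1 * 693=-693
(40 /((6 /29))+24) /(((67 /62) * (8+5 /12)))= 161696 /6767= 23.89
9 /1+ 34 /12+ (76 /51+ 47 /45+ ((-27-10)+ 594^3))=320664378893 /1530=209584561.37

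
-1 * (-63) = 63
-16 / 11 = -1.45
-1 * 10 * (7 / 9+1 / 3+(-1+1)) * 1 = -100 / 9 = -11.11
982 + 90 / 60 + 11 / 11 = 1969 / 2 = 984.50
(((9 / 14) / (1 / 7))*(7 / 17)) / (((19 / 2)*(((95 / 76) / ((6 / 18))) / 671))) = 56364 / 1615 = 34.90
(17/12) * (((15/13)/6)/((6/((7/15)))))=119/5616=0.02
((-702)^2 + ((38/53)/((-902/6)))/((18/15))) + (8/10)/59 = 3474950801127/7051385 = 492804.01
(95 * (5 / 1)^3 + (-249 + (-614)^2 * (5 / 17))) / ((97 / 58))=73251.71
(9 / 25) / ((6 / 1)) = 3 / 50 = 0.06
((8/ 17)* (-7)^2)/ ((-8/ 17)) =-49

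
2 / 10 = 1 / 5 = 0.20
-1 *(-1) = 1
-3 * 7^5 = -50421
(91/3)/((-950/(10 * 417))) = -12649/95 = -133.15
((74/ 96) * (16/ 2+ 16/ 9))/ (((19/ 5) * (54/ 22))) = 22385/ 27702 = 0.81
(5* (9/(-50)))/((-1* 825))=3/2750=0.00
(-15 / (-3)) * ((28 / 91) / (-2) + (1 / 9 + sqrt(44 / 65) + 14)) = 2 * sqrt(715) / 13 + 8165 / 117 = 73.90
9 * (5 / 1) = 45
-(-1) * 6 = 6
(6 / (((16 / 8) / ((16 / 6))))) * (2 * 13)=208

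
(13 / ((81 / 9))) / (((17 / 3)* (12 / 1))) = 13 / 612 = 0.02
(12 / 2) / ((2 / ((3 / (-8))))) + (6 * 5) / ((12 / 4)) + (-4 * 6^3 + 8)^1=-6777 / 8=-847.12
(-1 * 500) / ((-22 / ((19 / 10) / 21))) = 475 / 231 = 2.06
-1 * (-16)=16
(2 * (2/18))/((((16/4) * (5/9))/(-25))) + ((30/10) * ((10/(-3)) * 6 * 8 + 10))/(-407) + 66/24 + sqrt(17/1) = 2207/1628 + sqrt(17) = 5.48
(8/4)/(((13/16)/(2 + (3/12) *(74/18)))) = 872/117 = 7.45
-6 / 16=-3 / 8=-0.38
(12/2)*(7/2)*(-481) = -10101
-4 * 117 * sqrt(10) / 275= -468 * sqrt(10) / 275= -5.38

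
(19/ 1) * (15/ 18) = 95/ 6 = 15.83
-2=-2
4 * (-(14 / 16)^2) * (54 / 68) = -1323 / 544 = -2.43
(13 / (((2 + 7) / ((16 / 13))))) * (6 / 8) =4 / 3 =1.33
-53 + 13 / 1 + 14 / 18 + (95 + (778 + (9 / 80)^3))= 3842054561 / 4608000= 833.78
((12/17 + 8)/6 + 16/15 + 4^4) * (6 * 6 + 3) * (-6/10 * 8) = -20567664/425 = -48394.50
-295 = -295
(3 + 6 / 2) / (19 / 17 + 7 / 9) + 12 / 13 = 7707 / 1885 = 4.09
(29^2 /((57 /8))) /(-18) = -3364 /513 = -6.56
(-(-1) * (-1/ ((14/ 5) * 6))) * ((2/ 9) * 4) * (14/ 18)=-10/ 243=-0.04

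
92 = 92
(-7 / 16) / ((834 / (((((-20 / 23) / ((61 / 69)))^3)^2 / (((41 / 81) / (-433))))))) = 119318346000000 / 293614613483339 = 0.41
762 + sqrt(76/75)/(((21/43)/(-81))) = 762 - 774 *sqrt(57)/35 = 595.04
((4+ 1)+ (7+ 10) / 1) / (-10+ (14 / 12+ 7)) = -12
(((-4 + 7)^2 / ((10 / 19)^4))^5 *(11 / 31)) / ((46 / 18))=219745383926768497250586033461451 / 71300000000000000000000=3081982944.27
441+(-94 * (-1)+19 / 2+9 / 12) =2181 / 4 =545.25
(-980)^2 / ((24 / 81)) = 3241350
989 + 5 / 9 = 8906 / 9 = 989.56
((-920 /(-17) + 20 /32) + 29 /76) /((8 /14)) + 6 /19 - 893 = -8229697 /10336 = -796.22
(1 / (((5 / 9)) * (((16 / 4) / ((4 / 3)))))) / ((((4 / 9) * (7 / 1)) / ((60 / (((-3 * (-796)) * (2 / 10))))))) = 135 / 5572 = 0.02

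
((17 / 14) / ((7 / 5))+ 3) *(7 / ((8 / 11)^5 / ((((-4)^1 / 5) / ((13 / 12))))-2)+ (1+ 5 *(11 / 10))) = 713315521 / 53871874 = 13.24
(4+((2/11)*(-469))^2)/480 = 110041/7260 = 15.16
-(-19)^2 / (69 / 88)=-31768 / 69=-460.41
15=15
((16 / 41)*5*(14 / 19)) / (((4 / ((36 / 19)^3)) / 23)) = 300464640 / 5343161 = 56.23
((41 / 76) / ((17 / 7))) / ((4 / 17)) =287 / 304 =0.94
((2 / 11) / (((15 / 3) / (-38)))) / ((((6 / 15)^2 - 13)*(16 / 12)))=95 / 1177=0.08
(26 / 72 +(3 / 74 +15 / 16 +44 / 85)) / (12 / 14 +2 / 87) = 170704121 / 80914560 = 2.11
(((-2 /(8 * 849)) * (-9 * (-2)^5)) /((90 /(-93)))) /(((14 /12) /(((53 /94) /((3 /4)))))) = 26288 /465535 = 0.06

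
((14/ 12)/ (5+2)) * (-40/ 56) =-5/ 42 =-0.12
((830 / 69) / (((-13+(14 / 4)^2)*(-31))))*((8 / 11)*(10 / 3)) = 265600 / 211761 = 1.25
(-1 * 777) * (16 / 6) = -2072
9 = 9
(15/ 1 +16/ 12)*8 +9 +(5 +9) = 461/ 3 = 153.67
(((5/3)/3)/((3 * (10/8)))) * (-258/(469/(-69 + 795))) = -83248/1407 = -59.17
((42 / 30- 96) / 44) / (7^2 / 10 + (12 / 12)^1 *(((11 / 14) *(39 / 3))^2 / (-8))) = 0.26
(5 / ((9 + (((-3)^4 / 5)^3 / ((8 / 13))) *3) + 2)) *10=50000 / 20737199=0.00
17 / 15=1.13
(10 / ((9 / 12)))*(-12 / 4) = -40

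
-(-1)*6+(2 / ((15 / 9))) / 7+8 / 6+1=893 / 105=8.50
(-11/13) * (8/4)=-22/13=-1.69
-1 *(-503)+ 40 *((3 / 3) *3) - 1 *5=618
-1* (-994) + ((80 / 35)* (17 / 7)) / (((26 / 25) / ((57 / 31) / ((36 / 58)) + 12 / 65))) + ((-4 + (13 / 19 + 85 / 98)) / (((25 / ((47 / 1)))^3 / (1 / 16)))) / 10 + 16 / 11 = 814567119909322441 / 804788985000000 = 1012.15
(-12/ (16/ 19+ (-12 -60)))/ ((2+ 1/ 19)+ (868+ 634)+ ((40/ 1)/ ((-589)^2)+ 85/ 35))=138421479/ 1236542592844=0.00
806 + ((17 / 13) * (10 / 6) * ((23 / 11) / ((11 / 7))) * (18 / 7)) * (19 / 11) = 14169088 / 17303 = 818.88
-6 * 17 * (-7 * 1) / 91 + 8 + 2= 232 / 13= 17.85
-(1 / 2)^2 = -1 / 4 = -0.25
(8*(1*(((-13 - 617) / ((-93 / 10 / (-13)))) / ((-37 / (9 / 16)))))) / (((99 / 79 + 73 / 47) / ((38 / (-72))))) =-20.14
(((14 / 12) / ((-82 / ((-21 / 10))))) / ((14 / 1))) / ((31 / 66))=231 / 50840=0.00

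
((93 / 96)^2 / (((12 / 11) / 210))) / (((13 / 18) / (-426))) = -709261245 / 6656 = -106559.68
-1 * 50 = -50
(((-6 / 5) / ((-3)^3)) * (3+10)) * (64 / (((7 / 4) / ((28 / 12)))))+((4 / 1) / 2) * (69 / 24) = 29729 / 540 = 55.05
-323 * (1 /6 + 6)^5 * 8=-22398098111 /972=-23043310.81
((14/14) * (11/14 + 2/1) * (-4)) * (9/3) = -234/7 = -33.43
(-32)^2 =1024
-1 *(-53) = 53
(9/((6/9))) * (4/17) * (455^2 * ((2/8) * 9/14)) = 7186725/68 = 105687.13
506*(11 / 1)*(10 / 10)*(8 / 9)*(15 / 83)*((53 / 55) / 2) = 107272 / 249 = 430.81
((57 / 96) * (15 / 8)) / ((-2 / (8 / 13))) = -285 / 832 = -0.34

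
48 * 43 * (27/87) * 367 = 6817392/29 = 235082.48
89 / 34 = 2.62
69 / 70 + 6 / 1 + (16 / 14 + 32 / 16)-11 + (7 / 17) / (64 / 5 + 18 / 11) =-199107 / 236215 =-0.84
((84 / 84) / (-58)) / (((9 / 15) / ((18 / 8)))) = -15 / 232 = -0.06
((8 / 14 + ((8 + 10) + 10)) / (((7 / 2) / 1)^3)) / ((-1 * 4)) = -400 / 2401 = -0.17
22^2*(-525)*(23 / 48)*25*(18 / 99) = -1106875 / 2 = -553437.50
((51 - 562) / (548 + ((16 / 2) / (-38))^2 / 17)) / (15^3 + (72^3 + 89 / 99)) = -0.00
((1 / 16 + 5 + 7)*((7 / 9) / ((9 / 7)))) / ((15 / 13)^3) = 20777029 / 4374000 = 4.75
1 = 1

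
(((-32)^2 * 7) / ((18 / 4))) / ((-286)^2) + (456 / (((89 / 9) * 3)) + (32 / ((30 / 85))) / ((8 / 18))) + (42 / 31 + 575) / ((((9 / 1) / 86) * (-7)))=-2016685719262 / 3554383833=-567.38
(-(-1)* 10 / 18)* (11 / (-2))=-55 / 18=-3.06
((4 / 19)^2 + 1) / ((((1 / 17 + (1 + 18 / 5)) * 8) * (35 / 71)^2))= 0.12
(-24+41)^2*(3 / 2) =867 / 2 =433.50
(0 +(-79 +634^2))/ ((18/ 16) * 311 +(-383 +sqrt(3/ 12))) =-357224/ 29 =-12318.07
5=5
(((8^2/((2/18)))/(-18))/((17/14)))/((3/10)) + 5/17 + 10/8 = -17605/204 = -86.30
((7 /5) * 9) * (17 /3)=71.40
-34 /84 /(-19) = 17 /798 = 0.02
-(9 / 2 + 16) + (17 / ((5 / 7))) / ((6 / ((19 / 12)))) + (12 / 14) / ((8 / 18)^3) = -44917 / 10080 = -4.46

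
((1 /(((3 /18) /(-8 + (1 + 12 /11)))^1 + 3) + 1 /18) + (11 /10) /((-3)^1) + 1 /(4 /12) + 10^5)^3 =1000090764321986.91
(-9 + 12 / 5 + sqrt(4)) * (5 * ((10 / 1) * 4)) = -920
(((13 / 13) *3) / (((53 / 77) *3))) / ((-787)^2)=0.00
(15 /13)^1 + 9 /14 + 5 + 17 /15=21649 /2730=7.93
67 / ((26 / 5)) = 335 / 26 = 12.88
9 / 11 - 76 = -827 / 11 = -75.18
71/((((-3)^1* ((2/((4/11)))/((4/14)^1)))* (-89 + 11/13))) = 1846/132363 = 0.01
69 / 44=1.57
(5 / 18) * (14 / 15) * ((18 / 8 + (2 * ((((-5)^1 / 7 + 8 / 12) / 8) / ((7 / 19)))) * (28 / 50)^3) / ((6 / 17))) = 50076509 / 30375000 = 1.65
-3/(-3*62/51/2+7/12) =612/253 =2.42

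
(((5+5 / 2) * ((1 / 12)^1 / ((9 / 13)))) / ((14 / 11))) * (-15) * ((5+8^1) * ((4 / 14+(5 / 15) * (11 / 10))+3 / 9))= -213785 / 1568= -136.34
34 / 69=0.49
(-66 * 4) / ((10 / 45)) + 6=-1182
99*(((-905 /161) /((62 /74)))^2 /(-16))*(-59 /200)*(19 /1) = 4977386953011 /3188490368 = 1561.05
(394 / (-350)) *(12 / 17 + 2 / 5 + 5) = -102243 / 14875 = -6.87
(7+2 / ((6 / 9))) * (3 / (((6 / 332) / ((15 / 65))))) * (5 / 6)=4150 / 13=319.23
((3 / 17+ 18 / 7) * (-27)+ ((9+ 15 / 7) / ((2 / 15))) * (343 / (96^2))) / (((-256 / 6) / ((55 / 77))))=129928215 / 109182976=1.19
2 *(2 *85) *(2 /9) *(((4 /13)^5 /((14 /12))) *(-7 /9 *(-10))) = 13926400 /10024911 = 1.39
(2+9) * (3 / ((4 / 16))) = 132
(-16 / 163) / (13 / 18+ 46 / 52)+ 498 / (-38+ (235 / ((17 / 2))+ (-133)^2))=-25264430 / 767471319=-0.03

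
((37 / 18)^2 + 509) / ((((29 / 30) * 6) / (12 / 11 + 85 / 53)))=1306168675 / 5477868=238.44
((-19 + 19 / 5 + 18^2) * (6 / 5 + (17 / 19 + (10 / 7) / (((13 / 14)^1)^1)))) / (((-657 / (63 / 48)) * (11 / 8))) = -24247748 / 14875575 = -1.63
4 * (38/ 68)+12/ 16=203/ 68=2.99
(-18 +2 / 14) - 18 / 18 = -132 / 7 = -18.86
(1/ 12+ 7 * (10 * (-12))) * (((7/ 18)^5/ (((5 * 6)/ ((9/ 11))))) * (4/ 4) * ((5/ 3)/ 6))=-169397753/ 2993075712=-0.06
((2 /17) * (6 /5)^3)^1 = 432 /2125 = 0.20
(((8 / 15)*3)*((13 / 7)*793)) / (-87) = -27.08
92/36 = 23/9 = 2.56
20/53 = 0.38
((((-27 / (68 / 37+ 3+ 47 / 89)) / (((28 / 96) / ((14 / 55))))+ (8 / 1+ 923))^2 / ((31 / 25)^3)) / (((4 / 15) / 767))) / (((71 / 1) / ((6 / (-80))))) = -3887465651457889325175 / 2841249474656032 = -1368223.98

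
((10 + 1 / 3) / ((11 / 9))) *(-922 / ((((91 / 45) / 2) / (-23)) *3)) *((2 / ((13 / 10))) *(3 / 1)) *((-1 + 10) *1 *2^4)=511183353600 / 13013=39282513.92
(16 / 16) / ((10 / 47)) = 47 / 10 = 4.70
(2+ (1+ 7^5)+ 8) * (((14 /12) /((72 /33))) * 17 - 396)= -156169145 /24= -6507047.71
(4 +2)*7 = 42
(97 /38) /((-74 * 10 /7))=-679 /28120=-0.02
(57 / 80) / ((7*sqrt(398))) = 57*sqrt(398) / 222880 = 0.01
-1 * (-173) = 173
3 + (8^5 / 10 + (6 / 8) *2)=32813 / 10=3281.30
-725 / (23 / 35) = -25375 / 23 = -1103.26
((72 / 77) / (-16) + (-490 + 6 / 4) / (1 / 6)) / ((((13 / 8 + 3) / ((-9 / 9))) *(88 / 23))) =10381809 / 62678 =165.64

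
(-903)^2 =815409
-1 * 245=-245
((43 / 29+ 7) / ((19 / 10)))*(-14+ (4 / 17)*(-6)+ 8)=-309960 / 9367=-33.09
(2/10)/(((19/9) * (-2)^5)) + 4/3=12133/9120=1.33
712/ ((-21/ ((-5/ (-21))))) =-3560/ 441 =-8.07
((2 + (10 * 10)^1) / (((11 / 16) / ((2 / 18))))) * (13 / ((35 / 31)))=219232 / 1155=189.81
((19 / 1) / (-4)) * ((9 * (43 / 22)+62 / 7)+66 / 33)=-135.13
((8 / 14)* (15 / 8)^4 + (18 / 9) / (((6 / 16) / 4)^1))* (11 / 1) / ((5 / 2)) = 6716897 / 53760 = 124.94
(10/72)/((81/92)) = 115/729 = 0.16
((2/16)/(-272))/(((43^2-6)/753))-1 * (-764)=3063920399/4010368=764.00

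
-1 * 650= -650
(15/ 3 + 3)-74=-66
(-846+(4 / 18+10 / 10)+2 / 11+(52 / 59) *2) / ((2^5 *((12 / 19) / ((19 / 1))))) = -1777199029 / 2242944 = -792.35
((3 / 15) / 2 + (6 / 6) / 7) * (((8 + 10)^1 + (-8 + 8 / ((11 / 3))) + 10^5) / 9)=1335877 / 495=2698.74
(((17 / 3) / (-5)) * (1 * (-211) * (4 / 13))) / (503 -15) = 3587 / 23790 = 0.15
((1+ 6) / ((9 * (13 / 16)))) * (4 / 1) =448 / 117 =3.83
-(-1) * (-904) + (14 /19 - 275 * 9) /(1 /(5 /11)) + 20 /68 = -7206802 /3553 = -2028.37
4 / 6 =2 / 3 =0.67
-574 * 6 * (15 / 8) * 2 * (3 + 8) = -142065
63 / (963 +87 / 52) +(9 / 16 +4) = 1238105 / 267536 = 4.63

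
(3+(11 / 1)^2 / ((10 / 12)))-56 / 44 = 8081 / 55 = 146.93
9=9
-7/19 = -0.37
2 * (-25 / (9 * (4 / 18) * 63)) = -25 / 63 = -0.40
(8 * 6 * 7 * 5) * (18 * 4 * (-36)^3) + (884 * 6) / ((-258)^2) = -31304548638278 / 5547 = -5643509759.92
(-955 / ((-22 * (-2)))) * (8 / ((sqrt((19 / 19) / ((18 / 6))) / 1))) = -1910 * sqrt(3) / 11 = -300.75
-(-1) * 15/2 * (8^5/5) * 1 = 49152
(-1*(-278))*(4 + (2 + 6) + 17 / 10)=19043 / 5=3808.60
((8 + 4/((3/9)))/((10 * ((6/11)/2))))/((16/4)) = 11/6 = 1.83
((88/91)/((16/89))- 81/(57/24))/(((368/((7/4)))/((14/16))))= -695345/5817344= -0.12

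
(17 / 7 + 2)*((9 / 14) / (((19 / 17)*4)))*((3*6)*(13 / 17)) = 8.77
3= 3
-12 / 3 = -4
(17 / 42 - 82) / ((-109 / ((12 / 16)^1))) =3427 / 6104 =0.56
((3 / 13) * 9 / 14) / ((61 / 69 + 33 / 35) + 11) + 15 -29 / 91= 82835749 / 5637814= 14.69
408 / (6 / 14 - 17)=-714 / 29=-24.62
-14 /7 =-2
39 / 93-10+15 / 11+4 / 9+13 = 16043 / 3069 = 5.23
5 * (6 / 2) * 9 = 135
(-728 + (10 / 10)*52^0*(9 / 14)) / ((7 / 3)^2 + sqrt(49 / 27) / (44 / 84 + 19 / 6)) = -2201819175 / 16407062 + 42615855*sqrt(3) / 8203531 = -125.20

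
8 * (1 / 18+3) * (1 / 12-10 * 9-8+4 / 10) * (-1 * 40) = 2574440 / 27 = 95349.63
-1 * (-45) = 45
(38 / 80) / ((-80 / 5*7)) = -19 / 4480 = -0.00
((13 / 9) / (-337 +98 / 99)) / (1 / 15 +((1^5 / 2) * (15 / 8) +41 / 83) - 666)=569712 / 88064942681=0.00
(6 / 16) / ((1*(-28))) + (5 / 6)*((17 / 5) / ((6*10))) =341 / 10080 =0.03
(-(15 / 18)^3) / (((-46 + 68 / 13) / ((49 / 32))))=15925 / 732672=0.02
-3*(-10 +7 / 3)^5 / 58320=6436343 / 4723920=1.36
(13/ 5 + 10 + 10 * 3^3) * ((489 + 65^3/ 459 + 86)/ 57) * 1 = 16910470/ 2907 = 5817.16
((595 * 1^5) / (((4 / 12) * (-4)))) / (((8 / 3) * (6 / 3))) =-83.67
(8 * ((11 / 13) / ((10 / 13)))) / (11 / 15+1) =5.08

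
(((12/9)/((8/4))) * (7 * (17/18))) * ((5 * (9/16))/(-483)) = -85/3312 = -0.03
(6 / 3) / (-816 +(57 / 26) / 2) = -0.00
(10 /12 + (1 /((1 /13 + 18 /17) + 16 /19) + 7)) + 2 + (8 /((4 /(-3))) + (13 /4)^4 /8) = 932995331 /51025920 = 18.28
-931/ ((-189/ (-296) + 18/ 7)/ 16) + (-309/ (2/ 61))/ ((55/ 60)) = -1091697826/ 73161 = -14921.85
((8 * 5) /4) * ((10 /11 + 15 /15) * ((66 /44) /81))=35 /99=0.35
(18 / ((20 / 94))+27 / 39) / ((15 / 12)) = 22176 / 325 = 68.23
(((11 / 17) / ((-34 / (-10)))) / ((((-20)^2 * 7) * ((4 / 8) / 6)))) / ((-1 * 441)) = -11 / 5947620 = -0.00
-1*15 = -15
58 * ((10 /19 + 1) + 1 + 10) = 13804 /19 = 726.53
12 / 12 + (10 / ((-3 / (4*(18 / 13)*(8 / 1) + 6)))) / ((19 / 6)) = -12833 / 247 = -51.96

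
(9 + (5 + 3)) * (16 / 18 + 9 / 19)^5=11674237558681 / 146211169851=79.85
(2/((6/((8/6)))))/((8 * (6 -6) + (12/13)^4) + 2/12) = 228488/458931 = 0.50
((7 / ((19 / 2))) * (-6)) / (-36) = 7 / 57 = 0.12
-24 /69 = -8 /23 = -0.35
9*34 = 306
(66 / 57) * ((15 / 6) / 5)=11 / 19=0.58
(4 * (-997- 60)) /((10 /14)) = -29596 /5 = -5919.20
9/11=0.82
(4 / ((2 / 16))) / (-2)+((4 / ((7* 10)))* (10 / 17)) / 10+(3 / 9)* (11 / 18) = -15.79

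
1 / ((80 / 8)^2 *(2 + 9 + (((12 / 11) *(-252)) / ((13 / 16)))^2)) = 20449 / 234123639500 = 0.00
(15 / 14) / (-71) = -15 / 994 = -0.02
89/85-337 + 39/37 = -1053257/3145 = -334.90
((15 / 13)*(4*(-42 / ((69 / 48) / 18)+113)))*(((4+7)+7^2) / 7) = -34189200 / 2093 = -16335.02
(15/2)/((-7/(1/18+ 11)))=-995/84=-11.85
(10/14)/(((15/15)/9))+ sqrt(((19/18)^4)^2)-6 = 1227175/734832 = 1.67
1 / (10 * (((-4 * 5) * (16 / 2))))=-1 / 1600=-0.00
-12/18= -2/3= -0.67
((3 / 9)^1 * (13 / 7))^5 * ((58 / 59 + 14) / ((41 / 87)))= 9518467348 / 3293146773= 2.89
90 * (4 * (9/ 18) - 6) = -360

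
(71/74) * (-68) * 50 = -120700/37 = -3262.16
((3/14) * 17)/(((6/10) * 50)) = 17/140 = 0.12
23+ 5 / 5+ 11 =35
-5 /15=-0.33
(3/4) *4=3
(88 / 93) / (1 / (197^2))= 36722.49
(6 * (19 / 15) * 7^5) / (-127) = -638666 / 635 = -1005.77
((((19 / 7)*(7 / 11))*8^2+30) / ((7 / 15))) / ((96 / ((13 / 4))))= 50245 / 4928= 10.20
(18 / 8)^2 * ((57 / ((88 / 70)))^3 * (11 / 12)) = 214384046625 / 495616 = 432560.79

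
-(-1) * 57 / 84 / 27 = 19 / 756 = 0.03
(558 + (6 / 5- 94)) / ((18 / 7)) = 8141 / 45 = 180.91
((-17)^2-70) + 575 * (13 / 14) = 10541 / 14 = 752.93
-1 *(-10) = 10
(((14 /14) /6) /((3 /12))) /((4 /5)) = 5 /6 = 0.83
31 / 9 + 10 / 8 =169 / 36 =4.69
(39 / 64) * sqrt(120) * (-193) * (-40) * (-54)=-1016145 * sqrt(30) / 2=-2782827.69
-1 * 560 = -560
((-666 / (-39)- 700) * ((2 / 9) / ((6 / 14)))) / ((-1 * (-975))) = -124292 / 342225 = -0.36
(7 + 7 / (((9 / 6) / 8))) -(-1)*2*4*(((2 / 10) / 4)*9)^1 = 719 / 15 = 47.93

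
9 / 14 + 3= 51 / 14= 3.64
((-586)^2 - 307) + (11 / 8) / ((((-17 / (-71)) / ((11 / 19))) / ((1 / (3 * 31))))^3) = 343089.00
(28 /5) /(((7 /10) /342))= 2736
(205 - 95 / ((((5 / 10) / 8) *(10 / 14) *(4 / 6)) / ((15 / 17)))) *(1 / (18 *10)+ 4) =-6401759 / 612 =-10460.39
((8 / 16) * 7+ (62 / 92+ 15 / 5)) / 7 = 165 / 161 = 1.02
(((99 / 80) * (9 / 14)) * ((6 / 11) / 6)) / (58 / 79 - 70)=-0.00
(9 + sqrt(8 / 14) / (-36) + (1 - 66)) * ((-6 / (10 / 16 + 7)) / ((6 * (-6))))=-1.22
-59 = -59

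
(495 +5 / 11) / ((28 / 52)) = 70850 / 77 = 920.13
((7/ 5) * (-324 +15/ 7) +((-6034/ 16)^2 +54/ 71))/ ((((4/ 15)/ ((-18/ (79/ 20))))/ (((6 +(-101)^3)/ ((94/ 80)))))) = 2240105781938637375/ 1054492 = 2124345923855.88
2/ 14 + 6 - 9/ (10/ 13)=-5.56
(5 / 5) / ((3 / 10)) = 10 / 3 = 3.33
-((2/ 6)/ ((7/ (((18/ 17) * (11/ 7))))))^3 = -287496/ 578009537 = -0.00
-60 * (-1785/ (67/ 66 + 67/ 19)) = 1580040/ 67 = 23582.69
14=14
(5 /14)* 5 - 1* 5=-45 /14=-3.21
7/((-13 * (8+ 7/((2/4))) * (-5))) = 7/1430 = 0.00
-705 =-705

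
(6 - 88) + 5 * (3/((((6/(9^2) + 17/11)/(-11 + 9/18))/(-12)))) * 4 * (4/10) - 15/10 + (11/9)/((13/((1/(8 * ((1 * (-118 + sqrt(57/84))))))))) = 1783.71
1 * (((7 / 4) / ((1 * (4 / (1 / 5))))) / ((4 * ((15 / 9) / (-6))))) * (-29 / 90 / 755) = 203 / 6040000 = 0.00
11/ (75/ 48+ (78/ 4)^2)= 176/ 6109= 0.03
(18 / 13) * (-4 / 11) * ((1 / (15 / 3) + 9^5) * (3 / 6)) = -10628856 / 715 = -14865.53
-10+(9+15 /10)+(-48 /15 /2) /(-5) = 41 /50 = 0.82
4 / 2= 2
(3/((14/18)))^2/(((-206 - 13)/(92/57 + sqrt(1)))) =-12069/67963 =-0.18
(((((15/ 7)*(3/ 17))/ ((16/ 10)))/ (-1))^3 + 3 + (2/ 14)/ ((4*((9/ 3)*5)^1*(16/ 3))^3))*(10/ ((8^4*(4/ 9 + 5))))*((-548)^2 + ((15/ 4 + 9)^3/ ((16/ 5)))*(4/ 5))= 4572450239158094515227/ 11348717980302180352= 402.90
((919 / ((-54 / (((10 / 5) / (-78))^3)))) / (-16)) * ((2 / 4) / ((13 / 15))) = -4595 / 444180672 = -0.00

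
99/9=11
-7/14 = -1/2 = -0.50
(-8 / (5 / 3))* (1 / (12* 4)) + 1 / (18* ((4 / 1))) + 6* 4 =8609 / 360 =23.91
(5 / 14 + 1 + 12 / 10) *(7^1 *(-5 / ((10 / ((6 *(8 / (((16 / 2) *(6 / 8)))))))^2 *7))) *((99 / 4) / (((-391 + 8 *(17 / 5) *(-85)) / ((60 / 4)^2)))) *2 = 212652 / 6307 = 33.72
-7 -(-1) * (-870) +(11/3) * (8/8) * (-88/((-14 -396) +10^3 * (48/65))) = -877.98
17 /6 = 2.83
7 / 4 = 1.75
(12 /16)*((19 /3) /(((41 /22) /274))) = 28633 /41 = 698.37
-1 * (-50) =50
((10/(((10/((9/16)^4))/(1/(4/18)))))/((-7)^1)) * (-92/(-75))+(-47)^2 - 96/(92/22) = 288309485293/131891200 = 2185.96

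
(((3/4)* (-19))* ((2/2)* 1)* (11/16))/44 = -57/256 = -0.22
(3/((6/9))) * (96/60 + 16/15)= 12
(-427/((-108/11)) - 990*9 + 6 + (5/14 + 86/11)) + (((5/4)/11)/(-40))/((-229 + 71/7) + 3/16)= -1802929673773/203667156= -8852.33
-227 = -227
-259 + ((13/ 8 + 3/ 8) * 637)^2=1622817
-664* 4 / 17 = -2656 / 17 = -156.24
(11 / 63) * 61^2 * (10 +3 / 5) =2169343 / 315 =6886.80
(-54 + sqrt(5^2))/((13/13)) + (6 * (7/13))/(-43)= -27433/559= -49.08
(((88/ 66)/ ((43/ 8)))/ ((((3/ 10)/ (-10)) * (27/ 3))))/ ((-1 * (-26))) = -1600/ 45279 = -0.04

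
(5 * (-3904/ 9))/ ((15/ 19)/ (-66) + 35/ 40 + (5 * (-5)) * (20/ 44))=32637440/ 158013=206.55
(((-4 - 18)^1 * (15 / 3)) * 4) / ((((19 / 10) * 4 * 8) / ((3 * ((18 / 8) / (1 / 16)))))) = -14850 / 19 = -781.58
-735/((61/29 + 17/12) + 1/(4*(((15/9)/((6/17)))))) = -21741300/105691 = -205.71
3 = 3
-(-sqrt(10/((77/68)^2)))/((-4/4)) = -2.79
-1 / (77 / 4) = -0.05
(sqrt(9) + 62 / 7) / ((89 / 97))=8051 / 623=12.92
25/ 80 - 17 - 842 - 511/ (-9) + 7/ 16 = -28853/ 36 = -801.47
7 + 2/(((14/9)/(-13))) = -68/7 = -9.71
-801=-801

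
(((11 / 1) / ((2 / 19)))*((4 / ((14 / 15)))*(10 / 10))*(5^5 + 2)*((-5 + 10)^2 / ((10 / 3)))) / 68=147047175 / 952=154461.32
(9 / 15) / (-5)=-3 / 25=-0.12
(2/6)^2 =1/9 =0.11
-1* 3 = -3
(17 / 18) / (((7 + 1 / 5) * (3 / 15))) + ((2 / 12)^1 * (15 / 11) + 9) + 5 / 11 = 73687 / 7128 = 10.34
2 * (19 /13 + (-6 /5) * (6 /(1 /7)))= -6362 /65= -97.88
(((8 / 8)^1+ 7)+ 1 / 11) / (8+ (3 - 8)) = 89 / 33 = 2.70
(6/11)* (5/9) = 10/33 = 0.30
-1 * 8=-8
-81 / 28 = -2.89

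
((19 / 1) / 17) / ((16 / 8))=19 / 34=0.56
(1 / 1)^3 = 1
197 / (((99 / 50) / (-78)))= -256100 / 33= -7760.61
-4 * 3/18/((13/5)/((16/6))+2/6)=-80/157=-0.51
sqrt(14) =3.74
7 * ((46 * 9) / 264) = 483 / 44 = 10.98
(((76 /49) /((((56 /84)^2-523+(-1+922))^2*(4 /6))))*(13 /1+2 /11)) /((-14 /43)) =-28786995 /48518501108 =-0.00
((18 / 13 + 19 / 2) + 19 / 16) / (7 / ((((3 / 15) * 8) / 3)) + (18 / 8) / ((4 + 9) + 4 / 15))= 166563 / 183430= 0.91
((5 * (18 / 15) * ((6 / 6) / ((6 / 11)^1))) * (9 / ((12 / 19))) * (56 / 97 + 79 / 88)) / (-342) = -4197 / 6208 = -0.68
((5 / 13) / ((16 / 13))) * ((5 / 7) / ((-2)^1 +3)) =0.22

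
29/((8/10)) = 145/4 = 36.25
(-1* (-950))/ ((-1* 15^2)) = -38/ 9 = -4.22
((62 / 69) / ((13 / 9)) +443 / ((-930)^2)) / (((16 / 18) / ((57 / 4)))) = 9177219849 / 919484800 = 9.98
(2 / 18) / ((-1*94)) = -1 / 846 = -0.00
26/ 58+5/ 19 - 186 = -102094/ 551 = -185.29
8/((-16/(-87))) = 87/2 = 43.50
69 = 69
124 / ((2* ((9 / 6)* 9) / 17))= 2108 / 27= 78.07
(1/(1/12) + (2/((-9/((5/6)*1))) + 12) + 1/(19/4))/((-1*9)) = -12325/4617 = -2.67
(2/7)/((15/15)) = 2/7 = 0.29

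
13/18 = 0.72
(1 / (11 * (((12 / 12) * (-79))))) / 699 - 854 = -518746075 / 607431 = -854.00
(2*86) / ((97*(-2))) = -86 / 97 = -0.89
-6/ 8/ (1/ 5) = -15/ 4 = -3.75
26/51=0.51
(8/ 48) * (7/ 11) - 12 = -785/ 66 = -11.89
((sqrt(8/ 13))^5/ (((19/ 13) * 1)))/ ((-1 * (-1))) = 128 * sqrt(26)/ 3211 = 0.20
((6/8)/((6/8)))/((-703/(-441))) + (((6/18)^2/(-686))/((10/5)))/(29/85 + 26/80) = 616579741/983082933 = 0.63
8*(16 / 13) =128 / 13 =9.85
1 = 1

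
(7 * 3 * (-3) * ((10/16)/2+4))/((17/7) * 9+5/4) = -11.76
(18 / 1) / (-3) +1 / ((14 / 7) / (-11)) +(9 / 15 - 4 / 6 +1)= -317 / 30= -10.57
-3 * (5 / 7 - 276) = 825.86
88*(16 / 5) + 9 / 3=284.60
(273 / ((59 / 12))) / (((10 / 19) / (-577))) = -17957394 / 295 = -60872.52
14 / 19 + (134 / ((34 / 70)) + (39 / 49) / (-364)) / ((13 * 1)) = 126502919 / 5761028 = 21.96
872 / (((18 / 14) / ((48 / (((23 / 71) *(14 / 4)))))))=1981184 / 69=28712.81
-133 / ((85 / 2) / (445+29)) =-126084 / 85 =-1483.34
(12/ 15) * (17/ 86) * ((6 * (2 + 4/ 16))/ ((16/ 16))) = 2.13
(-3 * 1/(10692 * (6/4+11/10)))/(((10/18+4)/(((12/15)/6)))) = -1/316602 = -0.00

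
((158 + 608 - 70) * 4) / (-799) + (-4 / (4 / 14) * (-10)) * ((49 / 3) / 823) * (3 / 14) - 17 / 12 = -33975473 / 7890924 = -4.31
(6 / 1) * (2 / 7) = 12 / 7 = 1.71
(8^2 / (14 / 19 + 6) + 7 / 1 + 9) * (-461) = -23511 / 2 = -11755.50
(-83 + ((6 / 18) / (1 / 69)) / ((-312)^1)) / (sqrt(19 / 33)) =-25919 *sqrt(627) / 5928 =-109.48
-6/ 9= -2/ 3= -0.67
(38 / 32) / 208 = 19 / 3328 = 0.01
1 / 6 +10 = 61 / 6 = 10.17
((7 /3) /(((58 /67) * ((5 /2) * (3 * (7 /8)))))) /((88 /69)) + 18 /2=44606 /4785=9.32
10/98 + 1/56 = 47/392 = 0.12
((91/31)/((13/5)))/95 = 7/589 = 0.01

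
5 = 5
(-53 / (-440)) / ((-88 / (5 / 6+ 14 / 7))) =-901 / 232320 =-0.00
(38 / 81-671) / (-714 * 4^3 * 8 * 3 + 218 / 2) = 54313 / 88824195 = 0.00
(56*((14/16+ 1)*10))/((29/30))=31500/29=1086.21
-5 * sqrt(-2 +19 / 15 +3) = -sqrt(510) / 3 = -7.53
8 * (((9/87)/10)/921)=4/44515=0.00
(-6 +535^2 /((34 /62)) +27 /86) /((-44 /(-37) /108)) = 762304469463 /16082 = 47401098.71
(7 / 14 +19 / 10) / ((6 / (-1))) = -0.40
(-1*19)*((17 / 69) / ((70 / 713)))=-10013 / 210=-47.68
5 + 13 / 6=43 / 6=7.17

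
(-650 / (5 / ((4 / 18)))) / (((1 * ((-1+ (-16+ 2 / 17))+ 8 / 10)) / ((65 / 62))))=718250 / 381393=1.88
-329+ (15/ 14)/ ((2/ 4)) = -2288/ 7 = -326.86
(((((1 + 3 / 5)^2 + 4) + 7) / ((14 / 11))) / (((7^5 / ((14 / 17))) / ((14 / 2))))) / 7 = 3729 / 7142975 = 0.00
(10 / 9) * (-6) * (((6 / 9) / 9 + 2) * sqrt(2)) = -1120 * sqrt(2) / 81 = -19.55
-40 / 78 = -20 / 39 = -0.51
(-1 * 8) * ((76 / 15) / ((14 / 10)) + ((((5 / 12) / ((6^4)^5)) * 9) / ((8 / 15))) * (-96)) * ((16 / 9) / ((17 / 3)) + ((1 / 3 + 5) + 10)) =-65178923301860099 / 143876605280256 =-453.02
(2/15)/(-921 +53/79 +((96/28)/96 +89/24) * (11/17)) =-0.00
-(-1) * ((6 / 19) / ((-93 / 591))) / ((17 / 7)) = -8274 / 10013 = -0.83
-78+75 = -3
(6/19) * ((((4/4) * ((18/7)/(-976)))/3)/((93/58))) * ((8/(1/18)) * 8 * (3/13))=-150336/3269539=-0.05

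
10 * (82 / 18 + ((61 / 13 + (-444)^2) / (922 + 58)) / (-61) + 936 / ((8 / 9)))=7373753059 / 699426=10542.58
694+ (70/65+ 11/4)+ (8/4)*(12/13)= 36383/52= 699.67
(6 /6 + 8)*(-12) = -108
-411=-411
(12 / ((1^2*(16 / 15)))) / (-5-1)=-15 / 8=-1.88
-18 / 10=-9 / 5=-1.80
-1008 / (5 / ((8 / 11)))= -8064 / 55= -146.62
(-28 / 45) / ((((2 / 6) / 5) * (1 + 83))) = -1 / 9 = -0.11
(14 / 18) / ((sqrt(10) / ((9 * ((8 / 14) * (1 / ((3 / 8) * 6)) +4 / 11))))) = 214 * sqrt(10) / 495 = 1.37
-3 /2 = -1.50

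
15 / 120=0.12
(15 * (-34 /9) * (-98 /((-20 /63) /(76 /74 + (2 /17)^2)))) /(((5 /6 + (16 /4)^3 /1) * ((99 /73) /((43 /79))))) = -23966830020 /212627789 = -112.72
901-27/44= 39617/44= 900.39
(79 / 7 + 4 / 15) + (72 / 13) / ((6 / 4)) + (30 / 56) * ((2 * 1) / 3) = 42593 / 2730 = 15.60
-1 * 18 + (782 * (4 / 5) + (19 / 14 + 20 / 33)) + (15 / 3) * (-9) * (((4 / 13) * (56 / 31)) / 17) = 9623546641 / 15825810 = 608.09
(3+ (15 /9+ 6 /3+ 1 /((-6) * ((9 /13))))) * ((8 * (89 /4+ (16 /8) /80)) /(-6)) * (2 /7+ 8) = -1581.33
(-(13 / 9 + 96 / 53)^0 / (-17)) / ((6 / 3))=0.03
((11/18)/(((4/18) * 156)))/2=11/1248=0.01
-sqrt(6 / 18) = -sqrt(3) / 3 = -0.58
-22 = -22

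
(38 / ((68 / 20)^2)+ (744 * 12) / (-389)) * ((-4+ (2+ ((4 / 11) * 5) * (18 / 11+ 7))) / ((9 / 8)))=-29321955488 / 122426469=-239.51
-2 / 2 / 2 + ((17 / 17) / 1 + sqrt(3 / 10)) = 1 / 2 + sqrt(30) / 10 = 1.05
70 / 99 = 0.71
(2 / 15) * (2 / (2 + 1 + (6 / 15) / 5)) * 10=200 / 231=0.87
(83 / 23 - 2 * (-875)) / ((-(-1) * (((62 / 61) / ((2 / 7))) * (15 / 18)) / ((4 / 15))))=157.74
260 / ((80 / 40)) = 130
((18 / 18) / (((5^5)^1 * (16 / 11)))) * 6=33 / 25000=0.00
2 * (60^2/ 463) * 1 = 7200/ 463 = 15.55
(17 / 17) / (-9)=-1 / 9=-0.11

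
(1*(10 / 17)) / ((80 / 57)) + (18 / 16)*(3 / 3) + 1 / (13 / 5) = 1705 / 884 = 1.93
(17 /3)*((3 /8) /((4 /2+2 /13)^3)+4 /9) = 12950311 /4741632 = 2.73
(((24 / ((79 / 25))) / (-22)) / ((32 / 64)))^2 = 360000 / 755161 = 0.48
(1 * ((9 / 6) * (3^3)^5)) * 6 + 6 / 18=387420490 / 3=129140163.33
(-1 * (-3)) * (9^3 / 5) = 2187 / 5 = 437.40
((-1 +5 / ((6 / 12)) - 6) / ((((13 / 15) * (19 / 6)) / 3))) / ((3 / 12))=3240 / 247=13.12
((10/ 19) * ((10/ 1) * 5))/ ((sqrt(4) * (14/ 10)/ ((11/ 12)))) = 6875/ 798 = 8.62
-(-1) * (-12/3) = -4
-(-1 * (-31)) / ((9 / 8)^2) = -1984 / 81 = -24.49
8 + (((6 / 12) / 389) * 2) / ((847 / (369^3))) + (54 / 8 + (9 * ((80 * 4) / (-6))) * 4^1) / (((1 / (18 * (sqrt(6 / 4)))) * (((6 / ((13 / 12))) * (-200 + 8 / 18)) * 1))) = 895401 * sqrt(6) / 57472 + 52879273 / 329483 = 198.65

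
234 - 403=-169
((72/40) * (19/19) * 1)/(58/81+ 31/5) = 0.26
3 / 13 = 0.23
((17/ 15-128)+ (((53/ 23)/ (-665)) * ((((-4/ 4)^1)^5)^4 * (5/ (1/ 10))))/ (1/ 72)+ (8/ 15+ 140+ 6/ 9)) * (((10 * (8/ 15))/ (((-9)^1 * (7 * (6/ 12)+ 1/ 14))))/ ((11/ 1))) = -272912/ 9734175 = -0.03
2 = 2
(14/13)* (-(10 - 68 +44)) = 196/13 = 15.08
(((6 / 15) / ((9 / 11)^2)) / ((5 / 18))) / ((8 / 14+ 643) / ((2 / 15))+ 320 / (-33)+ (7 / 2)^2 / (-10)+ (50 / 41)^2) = 0.00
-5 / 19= -0.26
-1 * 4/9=-4/9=-0.44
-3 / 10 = -0.30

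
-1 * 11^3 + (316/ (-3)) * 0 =-1331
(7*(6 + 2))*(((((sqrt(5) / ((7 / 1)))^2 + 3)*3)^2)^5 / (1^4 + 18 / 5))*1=15549213186692759482835927040 / 262174589263582289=59308620375.33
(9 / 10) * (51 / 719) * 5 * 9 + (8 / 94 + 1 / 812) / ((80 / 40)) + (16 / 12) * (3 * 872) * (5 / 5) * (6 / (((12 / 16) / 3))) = 4594260520973 / 54879832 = 83714.92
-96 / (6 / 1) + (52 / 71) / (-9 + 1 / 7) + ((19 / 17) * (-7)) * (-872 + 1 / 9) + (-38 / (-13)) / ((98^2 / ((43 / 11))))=1573651084359703 / 231243570558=6805.17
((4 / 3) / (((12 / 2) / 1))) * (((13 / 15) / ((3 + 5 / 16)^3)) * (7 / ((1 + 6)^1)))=106496 / 20098395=0.01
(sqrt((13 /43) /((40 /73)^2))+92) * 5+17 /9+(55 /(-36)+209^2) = 73 * sqrt(559) /344+1589089 /36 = 44146.38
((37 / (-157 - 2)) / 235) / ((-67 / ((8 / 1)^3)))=18944 / 2503455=0.01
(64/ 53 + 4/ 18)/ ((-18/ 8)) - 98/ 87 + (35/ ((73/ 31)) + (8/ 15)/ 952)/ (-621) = -222108605276/ 124373125485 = -1.79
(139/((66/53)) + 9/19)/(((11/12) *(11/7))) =1967938/25289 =77.82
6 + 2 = 8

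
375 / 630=25 / 42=0.60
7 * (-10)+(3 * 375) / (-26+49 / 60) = -173270 / 1511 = -114.67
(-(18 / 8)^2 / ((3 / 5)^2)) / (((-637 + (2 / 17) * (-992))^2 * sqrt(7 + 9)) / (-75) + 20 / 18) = 14630625 / 31520054048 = 0.00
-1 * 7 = -7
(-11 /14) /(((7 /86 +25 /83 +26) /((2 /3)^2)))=-157036 /11864097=-0.01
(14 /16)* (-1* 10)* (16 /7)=-20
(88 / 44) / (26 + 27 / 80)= 160 / 2107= 0.08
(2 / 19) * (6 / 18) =2 / 57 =0.04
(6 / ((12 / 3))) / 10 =0.15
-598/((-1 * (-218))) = -299/109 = -2.74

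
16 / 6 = 8 / 3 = 2.67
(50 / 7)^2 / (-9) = -2500 / 441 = -5.67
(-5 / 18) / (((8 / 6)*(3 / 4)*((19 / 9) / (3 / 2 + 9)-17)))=21 / 1270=0.02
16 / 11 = 1.45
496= 496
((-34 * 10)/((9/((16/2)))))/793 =-2720/7137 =-0.38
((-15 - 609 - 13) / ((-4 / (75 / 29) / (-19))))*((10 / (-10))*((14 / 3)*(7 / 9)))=14826175 / 522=28402.63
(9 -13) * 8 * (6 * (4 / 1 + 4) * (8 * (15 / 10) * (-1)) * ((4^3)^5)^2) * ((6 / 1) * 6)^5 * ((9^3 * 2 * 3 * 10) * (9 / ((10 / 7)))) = 354082149943068022372259851753488384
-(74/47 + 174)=-8252/47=-175.57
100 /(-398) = -50 /199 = -0.25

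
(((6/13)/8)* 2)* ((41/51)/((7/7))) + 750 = 331541/442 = 750.09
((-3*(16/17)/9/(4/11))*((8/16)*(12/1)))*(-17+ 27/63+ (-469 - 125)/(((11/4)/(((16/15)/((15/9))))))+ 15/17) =40298632/50575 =796.81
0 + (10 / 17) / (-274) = -5 / 2329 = -0.00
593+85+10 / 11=7468 / 11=678.91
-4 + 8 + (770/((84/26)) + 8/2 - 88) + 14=517/3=172.33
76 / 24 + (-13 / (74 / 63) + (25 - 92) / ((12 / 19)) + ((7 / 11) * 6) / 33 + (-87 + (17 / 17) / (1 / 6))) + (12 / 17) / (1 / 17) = -9824429 / 53724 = -182.87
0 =0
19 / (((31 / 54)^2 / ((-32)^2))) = 56733696 / 961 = 59036.10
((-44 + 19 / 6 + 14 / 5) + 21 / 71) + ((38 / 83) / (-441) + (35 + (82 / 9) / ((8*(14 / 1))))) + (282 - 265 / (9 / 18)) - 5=-8858738383 / 34650840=-255.66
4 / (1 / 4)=16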